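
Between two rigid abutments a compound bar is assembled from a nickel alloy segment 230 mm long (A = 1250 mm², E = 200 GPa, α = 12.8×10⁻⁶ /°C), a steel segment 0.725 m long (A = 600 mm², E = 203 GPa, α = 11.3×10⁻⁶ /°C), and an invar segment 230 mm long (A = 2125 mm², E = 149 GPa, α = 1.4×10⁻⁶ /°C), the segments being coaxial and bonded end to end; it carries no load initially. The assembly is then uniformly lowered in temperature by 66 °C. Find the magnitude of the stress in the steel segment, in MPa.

If the supports were absent, the total length change would be Σ αᵢΔT Lᵢ = 12.8×10⁻⁶×66×230 + 11.3×10⁻⁶×66×725 + 1.4×10⁻⁶×66×230 = 0.7563 mm.
The rigid supports impose zero overall length change; the single axial force P common to all segments must satisfy P Σ Lᵢ/(AᵢEᵢ) = δ_free.
The series flexibility is Σ Lᵢ/(AᵢEᵢ) = 230/(1250×200×10³) + 725/(600×203×10³) + 230/(2125×149×10³) = 7.599×10⁻⁶ mm/N.
P = 0.7563 / 7.599×10⁻⁶ = 99520 N = 99.52 kN, tensile.
σ_{steel} = P / A = 99520 / 600 = 165.9 MPa.

σ ≈ 166 MPa (tensile)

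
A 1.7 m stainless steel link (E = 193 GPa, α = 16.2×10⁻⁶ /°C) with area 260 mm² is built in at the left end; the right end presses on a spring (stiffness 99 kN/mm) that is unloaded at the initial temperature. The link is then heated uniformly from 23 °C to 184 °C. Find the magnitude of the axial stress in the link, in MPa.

Free thermal expansion: δ_free = αΔT L = 16.2×10⁻⁶ × 161 × 1700 = 4.434 mm.
Let P be the compressive force at the spring. The link shortens elastically by PL/(AE) and the spring compresses by P/k; together these equal δ_free.
So P = δ_free / [L/(AE) + 1/k] = 4.434 / [ 1700/(260×193×10³) + 1/(99×10³) ].
P = 4.434 / 4.398×10⁻⁵ = 100800 N.
σ = P/A = 100800/260 = 387.8 MPa.

σ ≈ 388 MPa (compressive)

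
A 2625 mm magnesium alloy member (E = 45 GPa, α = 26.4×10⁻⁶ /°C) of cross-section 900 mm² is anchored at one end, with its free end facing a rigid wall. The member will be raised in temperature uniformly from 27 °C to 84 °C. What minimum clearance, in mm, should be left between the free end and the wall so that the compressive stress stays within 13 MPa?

Free expansion if unrestrained: δ_free = αΔT L = 26.4×10⁻⁶ × 57 × 2625 = 3.95 mm.
A stress of 13 MPa corresponds to the wall pushing the member back by σL/E = 13×2625/(45×10³) = 0.7583 mm.
So the gap has to take up the difference, g_min = δ_free − σL/E = 3.95 − 0.7583 = 3.192 mm.

g ≈ 3.19 mm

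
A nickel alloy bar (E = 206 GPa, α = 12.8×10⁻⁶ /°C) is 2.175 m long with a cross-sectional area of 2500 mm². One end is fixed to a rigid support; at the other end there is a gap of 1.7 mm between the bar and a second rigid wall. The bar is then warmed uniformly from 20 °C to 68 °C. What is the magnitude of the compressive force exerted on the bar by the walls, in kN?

If the wall were absent the bar would grow by αΔT L = 12.8×10⁻⁶ × 48 × 2175 = 1.336 mm.
This is smaller than the 1.7 mm clearance, so the bar expands freely without reaching the stop — the stress is zero.

P ≈ 0 kN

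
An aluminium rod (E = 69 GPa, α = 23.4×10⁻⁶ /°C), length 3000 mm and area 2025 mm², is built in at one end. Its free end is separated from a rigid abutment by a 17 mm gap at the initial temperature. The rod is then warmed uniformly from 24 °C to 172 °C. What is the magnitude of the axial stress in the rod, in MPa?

Free thermal elongation = αΔT L = 23.4×10⁻⁶ × 148 × 3000 = 10.39 mm.
This is smaller than the 17 mm clearance, so the rod expands freely without reaching the stop — the stress is zero.

σ ≈ 0 MPa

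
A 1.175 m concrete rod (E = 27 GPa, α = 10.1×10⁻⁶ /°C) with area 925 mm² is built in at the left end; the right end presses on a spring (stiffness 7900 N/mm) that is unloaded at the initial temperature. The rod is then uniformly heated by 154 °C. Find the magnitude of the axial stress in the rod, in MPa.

σ ≈ 11.4 MPa (compressive)

If the spring were absent the rod would lengthen by αΔT L = 10.1×10⁻⁶ × 154 × 1175 = 1.828 mm.
With a force P in the spring, the elastic change of the rod is PL/(AE) and that of the spring is P/k; compatibility requires their sum to equal δ_free.
So P = δ_free / [L/(AE) + 1/k] = 1.828 / [ 1175/(925×27×10³) + 1/(7900) ].
P = 1.828 / 0.0001736 = 10530 N.
σ = P/A = 10530/925 = 11.38 MPa.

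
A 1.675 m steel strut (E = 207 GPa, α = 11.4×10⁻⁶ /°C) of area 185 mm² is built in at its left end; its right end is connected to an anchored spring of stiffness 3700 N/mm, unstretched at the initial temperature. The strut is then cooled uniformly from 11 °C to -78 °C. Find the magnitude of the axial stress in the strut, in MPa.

σ ≈ 29.3 MPa (tensile)

If the spring were absent the strut would shorten by αΔT L = 11.4×10⁻⁶ × 89 × 1675 = 1.699 mm.
Let P be the tensile force in the spring. The strut extends elastically by PL/(AE) and the spring stretches by P/k; together these equal δ_free.
P [ L/(AE) + 1/k ] = δ_free → P [ 1675/(185×207×10³) + 1/(3700) ] = 1.699.
P = 1.699 / 0.000314 = 5412 N.
σ = P/A = 5412/185 = 29.25 MPa.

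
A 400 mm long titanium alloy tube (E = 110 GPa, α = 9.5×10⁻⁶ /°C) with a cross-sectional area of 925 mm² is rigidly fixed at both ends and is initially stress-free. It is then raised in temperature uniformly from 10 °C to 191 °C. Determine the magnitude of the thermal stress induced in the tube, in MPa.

The supports are rigid, so the total axial strain is zero. The restrained thermal strain is ε = αΔT = 9.5×10⁻⁶ × 181 = 1719.5×10⁻⁶.
Hence σ = E·αΔT = 110×10³ × 1719.5×10⁻⁶ = 189.1 MPa, compressive.

σ ≈ 189 MPa (compressive)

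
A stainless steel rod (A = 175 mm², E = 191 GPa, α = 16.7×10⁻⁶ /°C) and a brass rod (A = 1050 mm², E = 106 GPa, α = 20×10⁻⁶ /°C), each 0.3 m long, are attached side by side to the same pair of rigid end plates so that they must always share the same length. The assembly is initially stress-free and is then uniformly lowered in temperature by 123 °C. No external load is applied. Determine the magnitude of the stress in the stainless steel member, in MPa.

Equilibrium of a rigid end plate with no external load gives equal and opposite internal forces ±P in the two members. Since α_{brass} > α_{stainless steel}, cooling drives the brass into tension and the stainless steel into compression.
Compatibility of the two members (thermal + elastic change equal): (α₁ − α₂)ΔT = P·[1/(A₁E₁) + 1/(A₂E₂)].
|α₁ − α₂|·ΔT = 3.3×10⁻⁶ × 123 = 0.0004059.
1/(A₁E₁) + 1/(A₂E₂) = 1/(175×191×10³) + 1/(1050×106×10³) = 3.89×10⁻⁸ N⁻¹.
P = 0.0004059 / 3.89×10⁻⁸ = 10430 N = 10.43 kN.
σ_{stainless steel} = P/A₁ = 10430/175 = 59.62 MPa, compressive.

σ ≈ 59.6 MPa (compressive)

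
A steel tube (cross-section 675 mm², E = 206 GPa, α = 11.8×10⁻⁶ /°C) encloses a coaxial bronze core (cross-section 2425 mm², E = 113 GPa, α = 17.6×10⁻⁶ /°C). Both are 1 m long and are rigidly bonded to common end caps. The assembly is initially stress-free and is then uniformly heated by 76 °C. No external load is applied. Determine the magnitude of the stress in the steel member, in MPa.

σ ≈ 60.2 MPa (tensile)

Both members must finish at the same length. With the larger α, the bronze tends to over-expand; the plates restrain it, putting the bronze in compression and the steel in tension. With no external load the two internal forces are equal and opposite, magnitude P.
Equating the net (thermal + elastic) strains gives |α₁ − α₂|·ΔT = P·[1/(A₁E₁) + 1/(A₂E₂)].
|α₁ − α₂|·ΔT = 5.8×10⁻⁶ × 76 = 0.0004408.
1/(A₁E₁) + 1/(A₂E₂) = 1/(675×206×10³) + 1/(2425×113×10³) = 1.084×10⁻⁸ N⁻¹.
P = 0.0004408 / 1.084×10⁻⁸ = 40660 N = 40.66 kN.
σ_{steel} = P/A₁ = 40660/675 = 60.24 MPa, tensile.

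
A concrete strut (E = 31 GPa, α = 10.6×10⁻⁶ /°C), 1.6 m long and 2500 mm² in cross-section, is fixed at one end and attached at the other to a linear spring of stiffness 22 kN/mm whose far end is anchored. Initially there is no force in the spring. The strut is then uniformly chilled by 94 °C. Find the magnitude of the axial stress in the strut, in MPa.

If the spring were absent the strut would shorten by αΔT L = 10.6×10⁻⁶ × 94 × 1600 = 1.594 mm.
With a force P in the spring, the elastic change of the strut is PL/(AE) and that of the spring is P/k; compatibility requires their sum to equal δ_free.
P [ L/(AE) + 1/k ] = δ_free → P [ 1600/(2500×31×10³) + 1/(22×10³) ] = 1.594.
P = 1.594 / 6.61×10⁻⁵ = 24120 N.
σ = P/A = 24120/2500 = 9.647 MPa.

σ ≈ 9.65 MPa (tensile)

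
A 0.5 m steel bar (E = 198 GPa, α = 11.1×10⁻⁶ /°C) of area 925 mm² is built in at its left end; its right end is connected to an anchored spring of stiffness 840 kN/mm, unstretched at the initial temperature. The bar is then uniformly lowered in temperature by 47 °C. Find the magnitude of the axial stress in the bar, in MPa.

Free thermal contraction: δ_free = αΔT L = 11.1×10⁻⁶ × 47 × 500 = 0.2608 mm.
With a force P in the spring, the elastic change of the bar is PL/(AE) and that of the spring is P/k; compatibility requires their sum to equal δ_free.
P [ L/(AE) + 1/k ] = δ_free → P [ 500/(925×198×10³) + 1/(840×10³) ] = 0.2608.
P = 0.2608 / 3.92×10⁻⁶ = 66540 N.
σ = P/A = 66540/925 = 71.93 MPa.

σ ≈ 71.9 MPa (tensile)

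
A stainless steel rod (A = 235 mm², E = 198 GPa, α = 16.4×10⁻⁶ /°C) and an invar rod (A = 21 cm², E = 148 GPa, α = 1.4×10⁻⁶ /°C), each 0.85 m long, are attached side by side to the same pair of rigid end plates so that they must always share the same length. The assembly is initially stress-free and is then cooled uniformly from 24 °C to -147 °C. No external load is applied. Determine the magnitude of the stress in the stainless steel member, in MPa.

Both members must finish at the same length. With the larger α, the stainless steel tends to over-contract; the plates restrain it, putting the stainless steel in tension and the invar in compression. With no external load the two internal forces are equal and opposite, magnitude P.
Setting the final lengths equal and cancelling L: (α₁ − α₂)ΔT = P/(A₁E₁) + P/(A₂E₂).
|α₁ − α₂|·ΔT = 15×10⁻⁶ × 171 = 0.002565.
1/(A₁E₁) + 1/(A₂E₂) = 1/(235×198×10³) + 1/(2100×148×10³) = 2.471×10⁻⁸ N⁻¹.
So P = 0.002565 / 2.471×10⁻⁸ = 103.8 kN.
σ_{stainless steel} = P/A₁ = 103800/235 = 441.7 MPa, tensile.

σ ≈ 442 MPa (tensile)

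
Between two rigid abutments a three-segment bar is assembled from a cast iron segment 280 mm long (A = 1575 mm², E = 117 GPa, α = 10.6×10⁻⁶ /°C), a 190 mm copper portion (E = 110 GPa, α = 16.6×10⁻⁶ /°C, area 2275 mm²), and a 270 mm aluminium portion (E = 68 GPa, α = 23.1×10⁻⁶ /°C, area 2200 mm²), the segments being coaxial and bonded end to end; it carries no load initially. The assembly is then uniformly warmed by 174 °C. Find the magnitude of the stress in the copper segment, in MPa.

σ ≈ 231 MPa (compressive)

Free thermal expansion of the whole bar: Σ αᵢΔT Lᵢ = 10.6×10⁻⁶×174×280 + 16.6×10⁻⁶×174×190 + 23.1×10⁻⁶×174×270 = 2.15 mm.
The rigid supports impose zero overall length change; the single axial force P common to all segments must satisfy P Σ Lᵢ/(AᵢEᵢ) = δ_free.
The series flexibility is Σ Lᵢ/(AᵢEᵢ) = 280/(1575×117×10³) + 190/(2275×110×10³) + 270/(2200×68×10³) = 4.084×10⁻⁶ mm/N.
Hence P = δ_free / Σ(L/AE) = 2.15/4.084×10⁻⁶ = 526.6 kN (compressive).
σ_{copper} = P / A = 526600 / 2275 = 231.5 MPa.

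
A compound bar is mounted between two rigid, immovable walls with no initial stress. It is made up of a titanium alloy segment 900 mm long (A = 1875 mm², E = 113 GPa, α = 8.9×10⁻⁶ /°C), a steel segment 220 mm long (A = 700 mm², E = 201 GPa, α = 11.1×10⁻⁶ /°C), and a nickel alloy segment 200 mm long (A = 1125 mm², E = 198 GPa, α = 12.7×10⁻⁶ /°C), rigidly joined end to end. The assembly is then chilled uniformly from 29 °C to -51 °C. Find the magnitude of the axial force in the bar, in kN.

If the supports were absent, the total length change would be Σ αᵢΔT Lᵢ = 8.9×10⁻⁶×80×900 + 11.1×10⁻⁶×80×220 + 12.7×10⁻⁶×80×200 = 1.039 mm.
Since the ends are fixed, an axial force P builds up, equal in every segment, with P · Σ Lᵢ/(AᵢEᵢ) = δ_free.
Σ Lᵢ/(AᵢEᵢ) = 900/(1875×113×10³) + 220/(700×201×10³) + 200/(1125×198×10³) = 6.709×10⁻⁶ mm/N.
So P = 1.039 / 6.709×10⁻⁶ = 154.9 kN, tensile.

P ≈ 155 kN (tensile)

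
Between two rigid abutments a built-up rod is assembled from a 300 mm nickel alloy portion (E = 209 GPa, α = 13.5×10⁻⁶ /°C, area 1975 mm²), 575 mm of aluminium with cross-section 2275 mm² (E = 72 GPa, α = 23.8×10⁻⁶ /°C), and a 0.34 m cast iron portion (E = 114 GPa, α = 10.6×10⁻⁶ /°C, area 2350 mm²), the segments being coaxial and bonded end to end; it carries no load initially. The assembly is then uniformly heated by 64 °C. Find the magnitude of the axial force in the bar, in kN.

P ≈ 248 kN (compressive)

With the walls removed the bar would change length by δ_free = Σ αᵢΔT Lᵢ = 13.5×10⁻⁶×64×300 + 23.8×10⁻⁶×64×575 + 10.6×10⁻⁶×64×340 = 1.366 mm.
Since the ends are fixed, an axial force P builds up, equal in every segment, with P · Σ Lᵢ/(AᵢEᵢ) = δ_free.
Σ Lᵢ/(AᵢEᵢ) = 300/(1975×209×10³) + 575/(2275×72×10³) + 340/(2350×114×10³) = 5.506×10⁻⁶ mm/N.
So P = 1.366 / 5.506×10⁻⁶ = 248 kN, compressive.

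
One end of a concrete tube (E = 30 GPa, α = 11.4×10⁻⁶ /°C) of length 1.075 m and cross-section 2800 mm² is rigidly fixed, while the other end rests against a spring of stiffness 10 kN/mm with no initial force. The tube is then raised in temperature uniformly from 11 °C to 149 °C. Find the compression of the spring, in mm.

Free thermal expansion: δ_free = αΔT L = 11.4×10⁻⁶ × 138 × 1075 = 1.691 mm.
With a force P in the spring, the elastic change of the tube is PL/(AE) and that of the spring is P/k; compatibility requires their sum to equal δ_free.
So P = δ_free / [L/(AE) + 1/k] = 1.691 / [ 1075/(2800×30×10³) + 1/(10×10³) ].
P = 1.691 / 0.0001128 = 14990 N.
Spring compression = P/k = 14990/(10×10³) = 1.499 mm.

δ ≈ 1.5 mm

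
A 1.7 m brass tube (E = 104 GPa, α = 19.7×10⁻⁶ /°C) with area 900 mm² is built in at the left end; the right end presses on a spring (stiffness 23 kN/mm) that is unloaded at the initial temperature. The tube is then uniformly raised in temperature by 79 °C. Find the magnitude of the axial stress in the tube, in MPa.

σ ≈ 47.7 MPa (compressive)

The unrestrained thermal change is αΔT L = 19.7×10⁻⁶ × 79 × 1700 = 2.646 mm.
With a force P in the spring, the elastic change of the tube is PL/(AE) and that of the spring is P/k; compatibility requires their sum to equal δ_free.
So P = δ_free / [L/(AE) + 1/k] = 2.646 / [ 1700/(900×104×10³) + 1/(23×10³) ].
P = 2.646 / 6.164×10⁻⁵ = 42920 N.
σ = P/A = 42920/900 = 47.69 MPa.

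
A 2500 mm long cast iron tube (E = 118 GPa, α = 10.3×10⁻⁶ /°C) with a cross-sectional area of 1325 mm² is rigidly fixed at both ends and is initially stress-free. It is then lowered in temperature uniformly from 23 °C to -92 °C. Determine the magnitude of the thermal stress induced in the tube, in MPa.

Because both ends are immovable the net strain is zero, and the suppressed thermal strain is αΔT = 10.3×10⁻⁶ × 115 = 1184.5×10⁻⁶.
σ = EαΔT = 118×10³ × 10.3×10⁻⁶ × 115 = 139.8 MPa (tensile; the tube is trying to contract).

σ ≈ 140 MPa (tensile)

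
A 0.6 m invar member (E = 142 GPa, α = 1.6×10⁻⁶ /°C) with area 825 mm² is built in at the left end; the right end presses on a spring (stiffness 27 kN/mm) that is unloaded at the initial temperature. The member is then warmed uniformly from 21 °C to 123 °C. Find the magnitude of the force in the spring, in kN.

If the spring were absent the member would lengthen by αΔT L = 1.6×10⁻⁶ × 102 × 600 = 0.09792 mm.
With a force P in the spring, the elastic change of the member is PL/(AE) and that of the spring is P/k; compatibility requires their sum to equal δ_free.
P [ L/(AE) + 1/k ] = δ_free → P [ 600/(825×142×10³) + 1/(27×10³) ] = 0.09792.
P = 0.09792 / 4.216×10⁻⁵ = 2323 N.

P ≈ 2.32 kN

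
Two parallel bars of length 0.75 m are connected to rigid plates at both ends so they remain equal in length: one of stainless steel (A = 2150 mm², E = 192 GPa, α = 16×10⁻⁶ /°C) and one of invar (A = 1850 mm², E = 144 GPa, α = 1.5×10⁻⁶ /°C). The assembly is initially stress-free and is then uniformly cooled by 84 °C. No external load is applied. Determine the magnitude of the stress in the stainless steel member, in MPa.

Equilibrium of a rigid end plate with no external load gives equal and opposite internal forces ±P in the two members. Since α_{stainless steel} > α_{invar}, cooling drives the stainless steel into tension and the invar into compression.
Compatibility of the two members (thermal + elastic change equal): (α₁ − α₂)ΔT = P·[1/(A₁E₁) + 1/(A₂E₂)].
|α₁ − α₂|·ΔT = 14.5×10⁻⁶ × 84 = 0.001218.
1/(A₁E₁) + 1/(A₂E₂) = 1/(2150×192×10³) + 1/(1850×144×10³) = 6.176×10⁻⁹ N⁻¹.
P = 0.001218 / 6.176×10⁻⁹ = 197200 N = 197.2 kN.
σ_{stainless steel} = P/A₁ = 197200/2150 = 91.72 MPa, tensile.

σ ≈ 91.7 MPa (tensile)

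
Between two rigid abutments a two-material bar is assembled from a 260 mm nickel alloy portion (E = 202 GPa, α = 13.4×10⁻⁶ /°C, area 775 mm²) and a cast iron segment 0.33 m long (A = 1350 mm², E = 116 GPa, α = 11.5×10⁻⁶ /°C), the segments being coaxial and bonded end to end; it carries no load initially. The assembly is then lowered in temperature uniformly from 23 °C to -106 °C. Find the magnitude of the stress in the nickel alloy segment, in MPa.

σ ≈ 322 MPa (tensile)

If the supports were absent, the total length change would be Σ αᵢΔT Lᵢ = 13.4×10⁻⁶×129×260 + 11.5×10⁻⁶×129×330 = 0.939 mm.
Since the ends are fixed, an axial force P builds up, equal in every segment, with P · Σ Lᵢ/(AᵢEᵢ) = δ_free.
The series flexibility is Σ Lᵢ/(AᵢEᵢ) = 260/(775×202×10³) + 330/(1350×116×10³) = 3.768×10⁻⁶ mm/N.
So P = 0.939 / 3.768×10⁻⁶ = 249.2 kN, tensile.
σ_{nickel alloy} = P / A = 249200 / 775 = 321.5 MPa.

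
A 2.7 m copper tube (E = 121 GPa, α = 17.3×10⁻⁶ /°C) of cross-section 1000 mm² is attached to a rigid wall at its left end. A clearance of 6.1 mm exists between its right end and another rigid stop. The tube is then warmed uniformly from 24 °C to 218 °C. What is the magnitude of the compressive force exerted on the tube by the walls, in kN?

Unrestrained expansion: δ_free = αΔT L = 17.3×10⁻⁶ × 194 × 2700 = 9.062 mm.
The gap closes (δ_free > 6.1 mm) and the wall then resists a further 9.062 − 6.1 = 2.962 mm of expansion.
Compatibility: PL/(AE) = 2.962 mm, so σ = P/A = E × (2.962/2700) = 132.7 MPa.
P = σA = 132.7 × 1000 = 132.7 kN.

P ≈ 133 kN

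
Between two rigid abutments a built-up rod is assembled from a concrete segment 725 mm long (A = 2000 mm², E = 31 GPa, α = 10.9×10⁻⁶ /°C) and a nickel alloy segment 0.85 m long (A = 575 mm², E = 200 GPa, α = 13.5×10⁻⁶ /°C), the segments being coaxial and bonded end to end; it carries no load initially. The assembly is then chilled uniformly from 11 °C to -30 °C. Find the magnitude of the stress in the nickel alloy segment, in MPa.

With the walls removed the bar would change length by δ_free = Σ αᵢΔT Lᵢ = 10.9×10⁻⁶×41×725 + 13.5×10⁻⁶×41×850 = 0.7945 mm.
The rigid supports impose zero overall length change; the single axial force P common to all segments must satisfy P Σ Lᵢ/(AᵢEᵢ) = δ_free.
Σ Lᵢ/(AᵢEᵢ) = 725/(2000×31×10³) + 850/(575×200×10³) = 1.908×10⁻⁵ mm/N.
P = 0.7945 / 1.908×10⁻⁵ = 41630 N = 41.63 kN, tensile.
σ_{nickel alloy} = P / A = 41630 / 575 = 72.4 MPa.

σ ≈ 72.4 MPa (tensile)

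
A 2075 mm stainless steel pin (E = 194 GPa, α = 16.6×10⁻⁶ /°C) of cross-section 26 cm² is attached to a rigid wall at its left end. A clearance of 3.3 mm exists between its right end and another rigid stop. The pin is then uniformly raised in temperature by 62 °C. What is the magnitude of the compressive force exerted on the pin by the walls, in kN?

Unrestrained expansion: δ_free = αΔT L = 16.6×10⁻⁶ × 62 × 2075 = 2.136 mm.
This is smaller than the 3.3 mm clearance, so the pin expands freely without reaching the stop — the stress is zero.

P ≈ 0 kN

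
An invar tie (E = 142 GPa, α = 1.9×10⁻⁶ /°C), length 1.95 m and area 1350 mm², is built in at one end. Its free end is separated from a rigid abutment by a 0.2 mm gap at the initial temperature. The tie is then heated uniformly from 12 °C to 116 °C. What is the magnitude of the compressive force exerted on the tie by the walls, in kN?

Unrestrained expansion: δ_free = αΔT L = 1.9×10⁻⁶ × 104 × 1950 = 0.3853 mm.
After closing the 0.2 mm clearance, 0.3853 − 0.2 = 0.1853 mm of expansion remains to be suppressed by the wall.
That suppressed elongation corresponds to σ = E·Δ/L = 142×10³ × 0.1853/1950 = 13.5 MPa.
P = σA = 13.5 × 1350 = 18.22 kN.

P ≈ 18.2 kN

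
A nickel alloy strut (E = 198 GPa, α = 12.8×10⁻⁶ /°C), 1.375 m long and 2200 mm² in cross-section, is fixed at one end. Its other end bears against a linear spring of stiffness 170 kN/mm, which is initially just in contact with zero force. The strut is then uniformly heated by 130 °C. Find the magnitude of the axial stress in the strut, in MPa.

Free thermal expansion: δ_free = αΔT L = 12.8×10⁻⁶ × 130 × 1375 = 2.288 mm.
With a force P in the spring, the elastic change of the strut is PL/(AE) and that of the spring is P/k; compatibility requires their sum to equal δ_free.
P [ L/(AE) + 1/k ] = δ_free → P [ 1375/(2200×198×10³) + 1/(170×10³) ] = 2.288.
P = 2.288 / 9.039×10⁻⁶ = 253100 N.
σ = P/A = 253100/2200 = 115.1 MPa.

σ ≈ 115 MPa (compressive)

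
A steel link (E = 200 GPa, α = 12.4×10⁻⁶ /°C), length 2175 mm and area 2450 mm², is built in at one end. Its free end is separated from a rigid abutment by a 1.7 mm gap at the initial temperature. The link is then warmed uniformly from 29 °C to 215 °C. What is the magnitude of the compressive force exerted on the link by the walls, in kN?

P ≈ 747 kN

Unrestrained expansion: δ_free = αΔT L = 12.4×10⁻⁶ × 186 × 2175 = 5.016 mm.
This exceeds the 1.7 mm gap, so the wall pushes back. The portion of expansion that must be recovered elastically is δ_free − gap = 5.016 − 1.7 = 3.316 mm.
So σ = E(δ_free − g)/L = 200×10³ × 3.316/2175 = 305 MPa.
Force on the wall = σA = 305 × 2450 mm² = 747.1 kN.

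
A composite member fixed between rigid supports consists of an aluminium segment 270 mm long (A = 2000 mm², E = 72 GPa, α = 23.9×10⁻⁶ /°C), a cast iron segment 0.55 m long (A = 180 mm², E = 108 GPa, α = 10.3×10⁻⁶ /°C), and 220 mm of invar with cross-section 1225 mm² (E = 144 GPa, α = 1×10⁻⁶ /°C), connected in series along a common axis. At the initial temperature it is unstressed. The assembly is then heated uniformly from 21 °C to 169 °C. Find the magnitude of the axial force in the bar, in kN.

P ≈ 58.1 kN (compressive)

With the walls removed the bar would change length by δ_free = Σ αᵢΔT Lᵢ = 23.9×10⁻⁶×148×270 + 10.3×10⁻⁶×148×550 + 1×10⁻⁶×148×220 = 1.826 mm.
The rigid supports impose zero overall length change; the single axial force P common to all segments must satisfy P Σ Lᵢ/(AᵢEᵢ) = δ_free.
Σ Lᵢ/(AᵢEᵢ) = 270/(2000×72×10³) + 550/(180×108×10³) + 220/(1225×144×10³) = 3.141×10⁻⁵ mm/N.
P = 1.826 / 3.141×10⁻⁵ = 58130 N = 58.13 kN, compressive.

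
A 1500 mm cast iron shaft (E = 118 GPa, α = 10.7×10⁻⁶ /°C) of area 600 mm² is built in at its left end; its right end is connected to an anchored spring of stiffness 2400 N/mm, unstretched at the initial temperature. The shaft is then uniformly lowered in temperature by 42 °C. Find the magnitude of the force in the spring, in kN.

If the spring were absent the shaft would shorten by αΔT L = 10.7×10⁻⁶ × 42 × 1500 = 0.6741 mm.
Let P be the tensile force in the spring. The shaft extends elastically by PL/(AE) and the spring stretches by P/k; together these equal δ_free.
So P = δ_free / [L/(AE) + 1/k] = 0.6741 / [ 1500/(600×118×10³) + 1/(2400) ].
P = 0.6741 / 0.0004379 = 1540 N.

P ≈ 1.54 kN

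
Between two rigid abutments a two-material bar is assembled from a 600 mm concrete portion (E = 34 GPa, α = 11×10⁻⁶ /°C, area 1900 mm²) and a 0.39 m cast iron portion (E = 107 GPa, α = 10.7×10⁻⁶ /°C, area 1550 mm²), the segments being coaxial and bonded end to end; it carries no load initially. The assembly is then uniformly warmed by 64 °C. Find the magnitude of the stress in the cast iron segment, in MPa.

With the walls removed the bar would change length by δ_free = Σ αᵢΔT Lᵢ = 11×10⁻⁶×64×600 + 10.7×10⁻⁶×64×390 = 0.6895 mm.
Since the ends are fixed, an axial force P builds up, equal in every segment, with P · Σ Lᵢ/(AᵢEᵢ) = δ_free.
The series flexibility is Σ Lᵢ/(AᵢEᵢ) = 600/(1900×34×10³) + 390/(1550×107×10³) = 1.164×10⁻⁵ mm/N.
So P = 0.6895 / 1.164×10⁻⁵ = 59.24 kN, compressive.
σ_{cast iron} = P / A = 59240 / 1550 = 38.22 MPa.

σ ≈ 38.2 MPa (compressive)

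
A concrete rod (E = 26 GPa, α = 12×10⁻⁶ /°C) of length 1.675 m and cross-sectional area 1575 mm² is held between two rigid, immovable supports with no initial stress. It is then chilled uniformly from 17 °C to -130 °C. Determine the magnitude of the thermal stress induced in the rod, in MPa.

Because both ends are immovable the net strain is zero, and the suppressed thermal strain is αΔT = 12×10⁻⁶ × 147 = 1764×10⁻⁶.
Hence σ = E·αΔT = 26×10³ × 1764×10⁻⁶ = 45.86 MPa, tensile.

σ ≈ 45.9 MPa (tensile)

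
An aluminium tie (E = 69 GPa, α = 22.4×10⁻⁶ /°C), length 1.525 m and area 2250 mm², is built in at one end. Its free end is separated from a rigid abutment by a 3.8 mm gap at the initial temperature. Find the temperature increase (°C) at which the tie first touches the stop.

ΔT ≈ 111 °C

The gap closes when αΔT L = 3.8 mm, since the tie is still unstressed at that instant.
ΔT = 3.8 / (22.4×10⁻⁶ × 1525) = 111.2 °C.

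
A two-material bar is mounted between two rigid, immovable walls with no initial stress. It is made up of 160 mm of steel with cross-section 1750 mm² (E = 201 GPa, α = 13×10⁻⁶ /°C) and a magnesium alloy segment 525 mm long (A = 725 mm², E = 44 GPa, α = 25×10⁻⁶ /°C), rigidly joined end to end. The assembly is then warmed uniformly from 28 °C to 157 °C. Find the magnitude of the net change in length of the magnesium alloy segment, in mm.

|ΔL| ≈ 0.216 mm

Free thermal expansion of the whole bar: Σ αᵢΔT Lᵢ = 13×10⁻⁶×129×160 + 25×10⁻⁶×129×525 = 1.961 mm.
The rigid supports impose zero overall length change; the single axial force P common to all segments must satisfy P Σ Lᵢ/(AᵢEᵢ) = δ_free.
Σ Lᵢ/(AᵢEᵢ) = 160/(1750×201×10³) + 525/(725×44×10³) = 1.691×10⁻⁵ mm/N.
P = 1.961 / 1.691×10⁻⁵ = 116000 N = 116 kN, compressive.
For the magnesium alloy segment, free thermal change = 25×10⁻⁶×129×525 = 1.693 mm and elastic change from P = 116000×525/(725×44×10³) = 1.909 mm; these oppose, so the net change is 0.216 mm (segment shortens).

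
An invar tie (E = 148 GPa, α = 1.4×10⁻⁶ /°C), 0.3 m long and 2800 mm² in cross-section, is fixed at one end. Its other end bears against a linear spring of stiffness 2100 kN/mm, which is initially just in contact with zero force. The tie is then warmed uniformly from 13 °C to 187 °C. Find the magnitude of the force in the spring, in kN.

P ≈ 60.9 kN

Free thermal expansion: δ_free = αΔT L = 1.4×10⁻⁶ × 174 × 300 = 0.07308 mm.
Let P be the compressive force at the spring. The tie shortens elastically by PL/(AE) and the spring compresses by P/k; together these equal δ_free.
P [ L/(AE) + 1/k ] = δ_free → P [ 300/(2800×148×10³) + 1/(2100×10³) ] = 0.07308.
P = 0.07308 / 1.2×10⁻⁶ = 60890 N.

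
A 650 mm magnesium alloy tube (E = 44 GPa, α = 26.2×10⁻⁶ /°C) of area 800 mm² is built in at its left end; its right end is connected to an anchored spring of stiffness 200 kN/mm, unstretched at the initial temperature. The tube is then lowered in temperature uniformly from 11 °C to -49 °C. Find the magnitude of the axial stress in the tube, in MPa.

If the spring were absent the tube would shorten by αΔT L = 26.2×10⁻⁶ × 60 × 650 = 1.022 mm.
With a force P in the spring, the elastic change of the tube is PL/(AE) and that of the spring is P/k; compatibility requires their sum to equal δ_free.
P [ L/(AE) + 1/k ] = δ_free → P [ 650/(800×44×10³) + 1/(200×10³) ] = 1.022.
P = 1.022 / 2.347×10⁻⁵ = 43540 N.
σ = P/A = 43540/800 = 54.43 MPa.

σ ≈ 54.4 MPa (tensile)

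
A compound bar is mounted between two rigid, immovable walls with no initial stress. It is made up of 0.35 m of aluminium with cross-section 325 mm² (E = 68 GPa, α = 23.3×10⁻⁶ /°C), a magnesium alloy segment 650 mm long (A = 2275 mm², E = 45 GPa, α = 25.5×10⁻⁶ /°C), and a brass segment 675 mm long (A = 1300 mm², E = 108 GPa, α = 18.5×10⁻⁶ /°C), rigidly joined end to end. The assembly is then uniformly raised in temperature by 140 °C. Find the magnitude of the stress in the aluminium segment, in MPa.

With the walls removed the bar would change length by δ_free = Σ αᵢΔT Lᵢ = 23.3×10⁻⁶×140×350 + 25.5×10⁻⁶×140×650 + 18.5×10⁻⁶×140×675 = 5.21 mm.
The walls prevent any net length change, so an axial force P (same in every segment) develops. Compatibility: P · Σ Lᵢ/(AᵢEᵢ) = δ_free.
The series flexibility is Σ Lᵢ/(AᵢEᵢ) = 350/(325×68×10³) + 650/(2275×45×10³) + 675/(1300×108×10³) = 2.699×10⁻⁵ mm/N.
Hence P = δ_free / Σ(L/AE) = 5.21/2.699×10⁻⁵ = 193 kN (compressive).
σ_{aluminium} = P / A = 193000 / 325 = 593.9 MPa.

σ ≈ 594 MPa (compressive)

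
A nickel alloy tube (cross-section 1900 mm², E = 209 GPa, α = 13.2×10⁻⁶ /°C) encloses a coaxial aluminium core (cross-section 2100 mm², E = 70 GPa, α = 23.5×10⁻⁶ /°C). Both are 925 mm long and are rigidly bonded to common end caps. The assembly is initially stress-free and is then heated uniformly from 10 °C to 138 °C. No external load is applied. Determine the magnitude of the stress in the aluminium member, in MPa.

Both members must finish at the same length. With the larger α, the aluminium tends to over-expand; the plates restrain it, putting the aluminium in compression and the nickel alloy in tension. With no external load the two internal forces are equal and opposite, magnitude P.
Compatibility of the two members (thermal + elastic change equal): (α₁ − α₂)ΔT = P·[1/(A₁E₁) + 1/(A₂E₂)].
|α₁ − α₂|·ΔT = 10.3×10⁻⁶ × 128 = 0.001318.
1/(A₁E₁) + 1/(A₂E₂) = 1/(1900×209×10³) + 1/(2100×70×10³) = 9.321×10⁻⁹ N⁻¹.
P = 0.001318 / 9.321×10⁻⁹ = 141400 N = 141.4 kN.
σ_{aluminium} = P/A₂ = 141400/2100 = 67.35 MPa, compressive.

σ ≈ 67.4 MPa (compressive)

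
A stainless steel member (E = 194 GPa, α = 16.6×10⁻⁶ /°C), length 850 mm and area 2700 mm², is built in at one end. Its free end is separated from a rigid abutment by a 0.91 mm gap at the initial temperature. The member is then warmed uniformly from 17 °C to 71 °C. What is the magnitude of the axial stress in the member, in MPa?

σ ≈ 0 MPa

If the wall were absent the member would grow by αΔT L = 16.6×10⁻⁶ × 54 × 850 = 0.7619 mm.
Since δ_free = 0.762 mm is less than the 0.91 mm gap, the member never touches the wall. No axial force develops.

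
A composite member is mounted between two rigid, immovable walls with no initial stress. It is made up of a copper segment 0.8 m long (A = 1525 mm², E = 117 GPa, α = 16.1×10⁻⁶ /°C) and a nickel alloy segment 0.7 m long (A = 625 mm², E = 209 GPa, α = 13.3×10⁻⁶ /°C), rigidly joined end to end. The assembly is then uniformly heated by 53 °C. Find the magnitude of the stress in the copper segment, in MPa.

With the walls removed the bar would change length by δ_free = Σ αᵢΔT Lᵢ = 16.1×10⁻⁶×53×800 + 13.3×10⁻⁶×53×700 = 1.176 mm.
The walls prevent any net length change, so an axial force P (same in every segment) develops. Compatibility: P · Σ Lᵢ/(AᵢEᵢ) = δ_free.
The series flexibility is Σ Lᵢ/(AᵢEᵢ) = 800/(1525×117×10³) + 700/(625×209×10³) = 9.843×10⁻⁶ mm/N.
P = 1.176 / 9.843×10⁻⁶ = 119500 N = 119.5 kN, compressive.
σ_{copper} = P / A = 119500 / 1525 = 78.35 MPa.

σ ≈ 78.4 MPa (compressive)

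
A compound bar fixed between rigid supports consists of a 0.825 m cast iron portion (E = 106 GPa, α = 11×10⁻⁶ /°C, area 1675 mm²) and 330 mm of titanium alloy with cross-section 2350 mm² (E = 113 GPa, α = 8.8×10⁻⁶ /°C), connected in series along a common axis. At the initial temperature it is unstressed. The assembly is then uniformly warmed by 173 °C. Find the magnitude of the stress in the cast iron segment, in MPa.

If the supports were absent, the total length change would be Σ αᵢΔT Lᵢ = 11×10⁻⁶×173×825 + 8.8×10⁻⁶×173×330 = 2.072 mm.
The rigid supports impose zero overall length change; the single axial force P common to all segments must satisfy P Σ Lᵢ/(AᵢEᵢ) = δ_free.
The series flexibility is Σ Lᵢ/(AᵢEᵢ) = 825/(1675×106×10³) + 330/(2350×113×10³) = 5.889×10⁻⁶ mm/N.
Hence P = δ_free / Σ(L/AE) = 2.072/5.889×10⁻⁶ = 351.9 kN (compressive).
σ_{cast iron} = P / A = 351900 / 1675 = 210.1 MPa.

σ ≈ 210 MPa (compressive)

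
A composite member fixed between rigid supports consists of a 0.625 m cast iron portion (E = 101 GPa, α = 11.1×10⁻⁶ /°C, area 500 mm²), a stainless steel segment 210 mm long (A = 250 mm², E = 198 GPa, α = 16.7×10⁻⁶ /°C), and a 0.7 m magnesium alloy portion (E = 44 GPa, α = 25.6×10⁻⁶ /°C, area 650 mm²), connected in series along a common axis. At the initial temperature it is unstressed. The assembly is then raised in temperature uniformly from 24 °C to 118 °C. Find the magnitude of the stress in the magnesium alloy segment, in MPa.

If the supports were absent, the total length change would be Σ αᵢΔT Lᵢ = 11.1×10⁻⁶×94×625 + 16.7×10⁻⁶×94×210 + 25.6×10⁻⁶×94×700 = 2.666 mm.
Since the ends are fixed, an axial force P builds up, equal in every segment, with P · Σ Lᵢ/(AᵢEᵢ) = δ_free.
Σ Lᵢ/(AᵢEᵢ) = 625/(500×101×10³) + 210/(250×198×10³) + 700/(650×44×10³) = 4.109×10⁻⁵ mm/N.
Hence P = δ_free / Σ(L/AE) = 2.666/4.109×10⁻⁵ = 64.88 kN (compressive).
σ_{magnesium alloy} = P / A = 64880 / 650 = 99.82 MPa.

σ ≈ 99.8 MPa (compressive)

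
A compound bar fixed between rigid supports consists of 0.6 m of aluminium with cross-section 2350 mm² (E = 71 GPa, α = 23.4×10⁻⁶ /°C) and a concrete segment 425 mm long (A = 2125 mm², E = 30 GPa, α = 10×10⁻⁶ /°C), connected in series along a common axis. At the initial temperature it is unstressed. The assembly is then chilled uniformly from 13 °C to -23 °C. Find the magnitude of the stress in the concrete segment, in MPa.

If the supports were absent, the total length change would be Σ αᵢΔT Lᵢ = 23.4×10⁻⁶×36×600 + 10×10⁻⁶×36×425 = 0.6584 mm.
The rigid supports impose zero overall length change; the single axial force P common to all segments must satisfy P Σ Lᵢ/(AᵢEᵢ) = δ_free.
The series flexibility is Σ Lᵢ/(AᵢEᵢ) = 600/(2350×71×10³) + 425/(2125×30×10³) = 1.026×10⁻⁵ mm/N.
Hence P = δ_free / Σ(L/AE) = 0.6584/1.026×10⁻⁵ = 64.16 kN (tensile).
σ_{concrete} = P / A = 64160 / 2125 = 30.19 MPa.

σ ≈ 30.2 MPa (tensile)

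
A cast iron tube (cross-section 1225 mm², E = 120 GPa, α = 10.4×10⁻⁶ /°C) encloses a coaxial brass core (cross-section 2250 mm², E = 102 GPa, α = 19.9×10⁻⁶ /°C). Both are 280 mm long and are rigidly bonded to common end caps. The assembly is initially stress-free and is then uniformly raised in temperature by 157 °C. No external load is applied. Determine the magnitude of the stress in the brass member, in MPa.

σ ≈ 59.4 MPa (compressive)

Equilibrium of a rigid end plate with no external load gives equal and opposite internal forces ±P in the two members. Since α_{brass} > α_{cast iron}, heating drives the brass into compression and the cast iron into tension.
Equating the net (thermal + elastic) strains gives |α₁ − α₂|·ΔT = P·[1/(A₁E₁) + 1/(A₂E₂)].
|α₁ − α₂|·ΔT = 9.5×10⁻⁶ × 157 = 0.001491.
1/(A₁E₁) + 1/(A₂E₂) = 1/(1225×120×10³) + 1/(2250×102×10³) = 1.116×10⁻⁸ N⁻¹.
P = 0.001491 / 1.116×10⁻⁸ = 133600 N = 133.6 kN.
σ_{brass} = P/A₂ = 133600/2250 = 59.4 MPa, compressive.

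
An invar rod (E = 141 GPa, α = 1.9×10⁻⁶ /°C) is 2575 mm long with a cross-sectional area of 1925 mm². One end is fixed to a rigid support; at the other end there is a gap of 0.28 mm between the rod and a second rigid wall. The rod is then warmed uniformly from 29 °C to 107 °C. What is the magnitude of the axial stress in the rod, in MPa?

σ ≈ 5.56 MPa (compressive)

Unrestrained expansion: δ_free = αΔT L = 1.9×10⁻⁶ × 78 × 2575 = 0.3816 mm.
The gap closes (δ_free > 0.28 mm) and the wall then resists a further 0.3816 − 0.28 = 0.1016 mm of expansion.
Compatibility: PL/(AE) = 0.1016 mm, so σ = P/A = E × (0.1016/2575) = 5.564 MPa.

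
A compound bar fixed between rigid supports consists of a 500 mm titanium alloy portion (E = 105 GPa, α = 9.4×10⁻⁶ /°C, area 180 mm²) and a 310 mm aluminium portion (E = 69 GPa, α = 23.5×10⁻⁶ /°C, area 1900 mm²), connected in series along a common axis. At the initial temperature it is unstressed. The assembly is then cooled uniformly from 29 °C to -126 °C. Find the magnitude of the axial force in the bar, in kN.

P ≈ 64.5 kN (tensile)

With the walls removed the bar would change length by δ_free = Σ αᵢΔT Lᵢ = 9.4×10⁻⁶×155×500 + 23.5×10⁻⁶×155×310 = 1.858 mm.
The rigid supports impose zero overall length change; the single axial force P common to all segments must satisfy P Σ Lᵢ/(AᵢEᵢ) = δ_free.
Σ Lᵢ/(AᵢEᵢ) = 500/(180×105×10³) + 310/(1900×69×10³) = 2.882×10⁻⁵ mm/N.
P = 1.858 / 2.882×10⁻⁵ = 64460 N = 64.46 kN, tensile.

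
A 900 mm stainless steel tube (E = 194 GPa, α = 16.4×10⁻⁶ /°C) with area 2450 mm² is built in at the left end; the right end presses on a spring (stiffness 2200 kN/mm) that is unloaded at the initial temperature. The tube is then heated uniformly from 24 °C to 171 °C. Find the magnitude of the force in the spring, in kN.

P ≈ 924 kN

If the spring were absent the tube would lengthen by αΔT L = 16.4×10⁻⁶ × 147 × 900 = 2.17 mm.
With a force P in the spring, the elastic change of the tube is PL/(AE) and that of the spring is P/k; compatibility requires their sum to equal δ_free.
So P = δ_free / [L/(AE) + 1/k] = 2.17 / [ 900/(2450×194×10³) + 1/(2200×10³) ].
P = 2.17 / 2.348×10⁻⁶ = 924000 N.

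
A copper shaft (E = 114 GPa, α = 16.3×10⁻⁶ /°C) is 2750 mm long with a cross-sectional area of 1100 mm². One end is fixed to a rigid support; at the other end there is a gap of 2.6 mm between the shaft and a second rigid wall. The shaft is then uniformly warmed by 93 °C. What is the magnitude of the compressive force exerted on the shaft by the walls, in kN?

P ≈ 71.5 kN

If the wall were absent the shaft would grow by αΔT L = 16.3×10⁻⁶ × 93 × 2750 = 4.169 mm.
The gap closes (δ_free > 2.6 mm) and the wall then resists a further 4.169 − 2.6 = 1.569 mm of expansion.
That suppressed elongation corresponds to σ = E·Δ/L = 114×10³ × 1.569/2750 = 65.03 MPa.
Force on the wall = σA = 65.03 × 1100 mm² = 71.53 kN.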